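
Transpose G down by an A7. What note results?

Abb

G down a major seventh is Ab, so the target letter is A.
From G, an augmented seventh is 12 semitones down: Abb.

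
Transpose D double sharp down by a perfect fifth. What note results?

G##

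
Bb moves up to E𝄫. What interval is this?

The letter names run B→E, a span of 3 letter steps, so the interval is some kind of fourth.
Bb to Ebb is 4 semitones. A perfect fourth is 5, so 4 makes it diminished.

diminished fourth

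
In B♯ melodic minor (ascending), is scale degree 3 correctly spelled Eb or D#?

D#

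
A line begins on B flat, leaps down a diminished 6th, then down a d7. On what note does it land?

E##

A diminished sixth down from Bb is D# (letter D, 7 semitones down).
A diminished seventh down from D# is E## (letter E, 9 semitones down).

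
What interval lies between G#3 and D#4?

The letter names run G→D, a span of 4 letter steps, so the interval is some kind of fifth.
G# to D# is 7 semitones. A perfect fifth is 7, so 7 makes it perfect.

perfect fifth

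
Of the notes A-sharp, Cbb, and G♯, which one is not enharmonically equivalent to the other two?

G#

In 12-tone equal temperament, enharmonic equivalents share a pitch class. A# is pitch class 10; Cbb is pitch class 10; G# is pitch class 8.
A# and Cbb share pitch class 10, while G# is pitch class 8.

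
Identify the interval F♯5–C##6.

Counting letters F–G–A–B–C gives a fifth.
F#→C## = 8 semitones, 1 wider than the perfect fifth (7), so augmented.

augmented fifth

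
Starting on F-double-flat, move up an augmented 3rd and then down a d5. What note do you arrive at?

An augmented third up from Fbb is Ab (letter A, 5 semitones up).
A diminished fifth down from Ab is D (letter D, 6 semitones down).

D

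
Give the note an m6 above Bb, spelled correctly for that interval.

B up a major sixth is G#, so the target letter is G.
From Bb, a minor sixth is 8 semitones up: Gb.

Gb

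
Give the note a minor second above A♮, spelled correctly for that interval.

A second above A lands on the letter B.
A minor second spans 1 semitone, so A moves to pitch class 10. On the letter B that is Bb.

Bb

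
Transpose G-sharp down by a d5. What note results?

C##

A fifth below G lands on the letter C.
A diminished fifth spans 6 semitones, so G# moves to pitch class 2. On the letter C that is C##.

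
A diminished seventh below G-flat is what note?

A seventh below G lands on the letter A.
A diminished seventh spans 9 semitones, so Gb moves to pitch class 9. On the letter A that is A.

A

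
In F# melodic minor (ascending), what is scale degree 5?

C#

The F# melodic minor (ascending) scale runs F# G# A B C# D# E#.
Degree 5 is C#.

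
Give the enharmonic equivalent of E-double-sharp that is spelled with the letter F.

F#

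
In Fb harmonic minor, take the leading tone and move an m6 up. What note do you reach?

Cb

The leading tone of Fb harmonic minor is Eb.
A minor sixth (8 semitones) above Eb lands on the letter C, giving Cb.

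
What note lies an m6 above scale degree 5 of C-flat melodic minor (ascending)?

Ebb

Scale degree 5 of Cb melodic minor (ascending) is Gb.
A minor sixth (8 semitones) above Gb lands on the letter E, giving Ebb.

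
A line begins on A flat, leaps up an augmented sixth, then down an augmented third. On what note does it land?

An augmented sixth up from Ab is F# (letter F, 10 semitones up).
An augmented third down from F# is Db (letter D, 5 semitones down).

Db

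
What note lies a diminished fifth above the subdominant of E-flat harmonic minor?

The subdominant of Eb harmonic minor is Ab.
A diminished fifth (6 semitones) above Ab lands on the letter E, giving Ebb.

Ebb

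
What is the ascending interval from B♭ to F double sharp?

doubly augmented fifth

The letter names run B→F, a span of 4 letter steps, so the interval is some kind of fifth.
Bb to F## is 9 semitones. A perfect fifth is 7, so 9 makes it doubly augmented.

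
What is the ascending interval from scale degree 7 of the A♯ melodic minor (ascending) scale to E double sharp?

major sixth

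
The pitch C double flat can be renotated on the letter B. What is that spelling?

Plain B sits 1 semitone above Cbb, so on the letter B the same pitch needs a flat: Bb.

Bb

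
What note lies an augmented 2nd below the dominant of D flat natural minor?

Gbb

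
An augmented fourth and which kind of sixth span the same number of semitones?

doubly diminished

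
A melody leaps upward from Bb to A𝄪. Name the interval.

Counting letters B–C–D–E–F–G–A gives a seventh.
Bb→A## = 13 semitones, 2 wider than the major seventh (11), so doubly augmented.

doubly augmented seventh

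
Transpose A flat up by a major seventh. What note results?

G

A up a major seventh is G#, so the target letter is G.
From Ab, a major seventh is 11 semitones up: G.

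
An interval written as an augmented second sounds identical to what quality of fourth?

An augmented second spans 3 semitones.
A fourth spanning 3 semitones is doubly diminished (the perfect fourth is 5).

doubly diminished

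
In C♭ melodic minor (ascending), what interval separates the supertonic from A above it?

The supertonic of Cb melodic minor (ascending) is Db.
Db up to A: letters D→A make it a fifth; 8 semitones makes it augmented.

augmented fifth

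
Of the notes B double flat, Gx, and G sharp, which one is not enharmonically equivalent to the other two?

In 12-tone equal temperament, enharmonic equivalents share a pitch class. Bbb is pitch class 9; G## is pitch class 9; G# is pitch class 8.
Bbb and G## share pitch class 9, while G# is pitch class 8.

G#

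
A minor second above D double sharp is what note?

E#

A second above D lands on the letter E.
A minor second spans 1 semitone, so D## moves to pitch class 5. On the letter E that is E#.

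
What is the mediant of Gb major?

The Gb major scale runs Gb Ab Bb Cb Db Eb F.
Degree 3 is Bb.

Bb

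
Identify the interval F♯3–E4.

The letter names run F→E, a span of 6 letter steps, so the interval is some kind of seventh.
F# to E is 10 semitones. A major seventh is 11, so 10 makes it minor.

minor seventh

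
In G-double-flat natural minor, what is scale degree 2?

Degree 2 takes the letter 1 step above G, which is A.
In natural minor, degree 2 sits 2 semitones above the tonic. Gbb + 2 semitones is pitch class 7, spelled on A as Abb.

Abb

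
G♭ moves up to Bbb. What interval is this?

minor third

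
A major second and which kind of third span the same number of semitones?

A major second spans 2 semitones.
A third spanning 2 semitones is diminished (the major third is 4).

diminished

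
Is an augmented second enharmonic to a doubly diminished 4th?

Yes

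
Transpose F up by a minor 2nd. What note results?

Gb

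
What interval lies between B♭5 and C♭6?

Counting letters B–C gives a second.
Bb→Cb = 1 semitone, 1 narrower than the major second (2), so minor.

minor second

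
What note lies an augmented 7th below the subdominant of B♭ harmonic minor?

The subdominant of Bb harmonic minor is Eb.
An augmented seventh (12 semitones) below Eb lands on the letter F, giving Fbb.

Fbb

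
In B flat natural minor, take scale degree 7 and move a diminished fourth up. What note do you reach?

Dbb

Scale degree 7 of Bb natural minor is Ab.
A diminished fourth (4 semitones) above Ab lands on the letter D, giving Dbb.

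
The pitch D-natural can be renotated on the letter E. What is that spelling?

D is pitch class 2. The letter E alone is pitch class 4.
To reach pitch class 2 from E requires an offset of -2 semitones, i.e. double flat: Ebb.

Ebb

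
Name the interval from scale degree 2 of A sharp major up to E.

diminished fourth

Scale degree 2 of A# major is B#.
B# up to E: letters B→E make it a fourth; 4 semitones makes it diminished.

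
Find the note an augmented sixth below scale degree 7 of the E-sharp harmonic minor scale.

Scale degree 7 of E# harmonic minor is D##.
An augmented sixth (10 semitones) below D## lands on the letter F, giving F#.

F#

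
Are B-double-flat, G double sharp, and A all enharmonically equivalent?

Bbb = pitch class 9 and G## = pitch class 9 and A = pitch class 9 — the same pitch class, so they are enharmonic equivalents.

Yes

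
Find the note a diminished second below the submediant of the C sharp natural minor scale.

The submediant of C# natural minor is A.
A diminished second (0 semitones) below A lands on the letter G, giving G##.

G##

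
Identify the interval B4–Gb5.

The letter names run B→G, a span of 5 letter steps, so the interval is some kind of sixth.
B to Gb is 7 semitones. A major sixth is 9, so 7 makes it diminished.

diminished sixth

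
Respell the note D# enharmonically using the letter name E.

Eb

D# is pitch class 3. The letter E alone is pitch class 4.
To reach pitch class 3 from E requires an offset of -1 semitone, i.e. flat: Eb.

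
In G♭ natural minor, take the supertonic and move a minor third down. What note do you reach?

The supertonic of Gb natural minor is Ab.
A minor third (3 semitones) below Ab lands on the letter F, giving F.

F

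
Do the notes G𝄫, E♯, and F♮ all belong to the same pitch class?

Gbb is pitch class 5; E# is pitch class 5; F is pitch class 5.
All spellings map to pitch class 5, so they are enharmonically equivalent.

Yes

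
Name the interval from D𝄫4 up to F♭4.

major third

The letter names run D→F, a span of 2 letter steps, so the interval is some kind of third.
Dbb to Fb is 4 semitones. A major third is 4, so 4 makes it major.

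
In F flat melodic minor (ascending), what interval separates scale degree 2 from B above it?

augmented third

Scale degree 2 of Fb melodic minor (ascending) is Gb.
Gb up to B: letters G→B make it a third; 5 semitones makes it augmented.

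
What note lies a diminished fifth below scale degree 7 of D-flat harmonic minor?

Scale degree 7 of Db harmonic minor is C.
A diminished fifth (6 semitones) below C lands on the letter F, giving F#.

F#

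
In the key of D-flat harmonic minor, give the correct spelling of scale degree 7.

C

Degree 7 takes the letter 6 steps above D, which is C.
In harmonic minor, degree 7 sits 11 semitones above the tonic. Db + 11 semitones is pitch class 0, spelled on C as C.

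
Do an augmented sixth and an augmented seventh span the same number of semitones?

No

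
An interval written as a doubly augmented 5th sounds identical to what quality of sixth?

major

A doubly augmented fifth spans 9 semitones.
A sixth spanning 9 semitones is major (the major sixth is 9).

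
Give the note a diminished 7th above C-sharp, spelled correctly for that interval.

Bb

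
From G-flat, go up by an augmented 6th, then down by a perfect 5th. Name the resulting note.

An augmented sixth up from Gb is E (letter E, 10 semitones up).
A perfect fifth down from E is A (letter A, 7 semitones down).

A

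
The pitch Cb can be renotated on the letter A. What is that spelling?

A##

Cb is pitch class 11. The letter A alone is pitch class 9.
To reach pitch class 11 from A requires an offset of +2 semitones, i.e. double sharp: A##.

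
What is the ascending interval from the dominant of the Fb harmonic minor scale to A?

The dominant of Fb harmonic minor is Cb.
Cb up to A: letters C→A make it a sixth; 10 semitones makes it augmented.

augmented sixth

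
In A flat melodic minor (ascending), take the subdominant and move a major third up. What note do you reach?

The subdominant of Ab melodic minor (ascending) is Db.
A major third (4 semitones) above Db lands on the letter F, giving F.

F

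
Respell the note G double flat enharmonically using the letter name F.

F

Plain F sits at the same pitch as Gbb, so on the letter F the same pitch needs a natural: F.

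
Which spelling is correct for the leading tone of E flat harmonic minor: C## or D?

Each scale degree takes a distinct letter name. Degree 7 of a scale on E must use the letter D.
D and C## are enharmonically the same pitch, but only D uses the letter D, so it is the correct spelling here.

D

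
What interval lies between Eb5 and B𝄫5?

diminished fifth

Counting letters E–F–G–A–B gives a fifth.
Eb→Bbb = 6 semitones, 1 narrower than the perfect fifth (7), so diminished.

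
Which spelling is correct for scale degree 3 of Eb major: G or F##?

G

Each scale degree takes a distinct letter name. Degree 3 of a scale on E must use the letter G.
G and F## are enharmonically the same pitch, but only G uses the letter G, so it is the correct spelling here.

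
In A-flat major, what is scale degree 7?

G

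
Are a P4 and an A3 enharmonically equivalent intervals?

A perfect fourth spans 5 semitones; an augmented third spans 5.
They are enharmonically equivalent.

Yes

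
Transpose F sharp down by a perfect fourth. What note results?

C#

A fourth below F lands on the letter C.
A perfect fourth spans 5 semitones, so F# moves to pitch class 1. On the letter C that is C#.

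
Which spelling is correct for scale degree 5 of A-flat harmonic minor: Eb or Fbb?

Each scale degree takes a distinct letter name. Degree 5 of a scale on A must use the letter E.
Eb and Fbb are enharmonically the same pitch, but only Eb uses the letter E, so it is the correct spelling here.

Eb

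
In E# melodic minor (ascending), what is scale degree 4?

The E# melodic minor (ascending) scale runs E# F## G# A# B# C## D##.
Degree 4 is A#.

A#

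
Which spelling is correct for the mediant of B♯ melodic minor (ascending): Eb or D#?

D#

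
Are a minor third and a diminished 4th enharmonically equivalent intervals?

No

A minor third spans 3 semitones; a diminished fourth spans 4.
The spans differ, so they are not enharmonic equivalents.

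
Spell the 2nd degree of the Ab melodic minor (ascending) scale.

The Ab melodic minor (ascending) scale runs Ab Bb Cb Db Eb F G.
Degree 2 is Bb.

Bb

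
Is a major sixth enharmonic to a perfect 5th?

A major sixth spans 9 semitones; a perfect fifth spans 7.
The spans differ, so they are not enharmonic equivalents.

No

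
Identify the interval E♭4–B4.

augmented fifth

The letter names run E→B, a span of 4 letter steps, so the interval is some kind of fifth.
Eb to B is 8 semitones. A perfect fifth is 7, so 8 makes it augmented.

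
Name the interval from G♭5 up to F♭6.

minor seventh

The letter names run G→F, a span of 6 letter steps, so the interval is some kind of seventh.
Gb to Fb is 10 semitones. A major seventh is 11, so 10 makes it minor.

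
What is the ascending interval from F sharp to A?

minor third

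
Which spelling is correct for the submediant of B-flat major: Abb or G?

Each scale degree takes a distinct letter name. Degree 6 of a scale on B must use the letter G.
G and Abb are enharmonically the same pitch, but only G uses the letter G, so it is the correct spelling here.

G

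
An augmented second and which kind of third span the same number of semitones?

minor

An augmented second spans 3 semitones.
A third spanning 3 semitones is minor (the major third is 4).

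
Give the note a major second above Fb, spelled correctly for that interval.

F up a major second is G, so the target letter is G.
From Fb, a major second is 2 semitones up: Gb.

Gb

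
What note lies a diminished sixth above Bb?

Gbb

A sixth above B lands on the letter G.
A diminished sixth spans 7 semitones, so Bb moves to pitch class 5. On the letter G that is Gbb.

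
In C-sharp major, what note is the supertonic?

Degree 2 takes the letter 1 step above C, which is D.
In major, degree 2 sits 2 semitones above the tonic. C# + 2 semitones is pitch class 3, spelled on D as D#.

D#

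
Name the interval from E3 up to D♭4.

Counting letters E–F–G–A–B–C–D gives a seventh.
E→Db = 9 semitones, 2 narrower than the major seventh (11), so diminished.

diminished seventh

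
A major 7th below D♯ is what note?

E

D down a major seventh is Eb, so the target letter is E.
From D#, a major seventh is 11 semitones down: E.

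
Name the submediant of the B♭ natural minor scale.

Gb

The Bb natural minor scale runs Bb C Db Eb F Gb Ab.
Degree 6 is Gb.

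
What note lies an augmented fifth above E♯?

A fifth above E lands on the letter B.
An augmented fifth spans 8 semitones, so E# moves to pitch class 1. On the letter B that is B##.

B##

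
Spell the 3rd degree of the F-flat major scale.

Ab

Degree 3 takes the letter 2 steps above F, which is A.
In major, degree 3 sits 4 semitones above the tonic. Fb + 4 semitones is pitch class 8, spelled on A as Ab.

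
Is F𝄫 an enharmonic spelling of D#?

Yes

Fbb is pitch class 3; D# is pitch class 3.
All spellings map to pitch class 3, so they are enharmonically equivalent.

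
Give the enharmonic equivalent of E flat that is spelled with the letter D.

D#

Eb is pitch class 3. The letter D alone is pitch class 2.
To reach pitch class 3 from D requires an offset of +1 semitone, i.e. sharp: D#.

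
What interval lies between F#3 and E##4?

augmented seventh

The letter names run F→E, a span of 6 letter steps, so the interval is some kind of seventh.
F# to E## is 12 semitones. A major seventh is 11, so 12 makes it augmented.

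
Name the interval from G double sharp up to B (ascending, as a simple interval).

diminished third

The letter names run G→B, a span of 2 letter steps, so the interval is some kind of third.
G## to B is 2 semitones. A major third is 4, so 2 makes it diminished.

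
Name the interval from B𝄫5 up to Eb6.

augmented fourth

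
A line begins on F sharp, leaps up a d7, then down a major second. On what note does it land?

A diminished seventh up from F# is Eb (letter E, 9 semitones up).
A major second down from Eb is Db (letter D, 2 semitones down).

Db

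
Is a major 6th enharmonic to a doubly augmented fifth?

A major sixth spans 9 semitones; a doubly augmented fifth spans 9.
They are enharmonically equivalent.

Yes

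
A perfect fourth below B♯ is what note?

A fourth below B lands on the letter F.
A perfect fourth spans 5 semitones, so B# moves to pitch class 7. On the letter F that is F##.

F##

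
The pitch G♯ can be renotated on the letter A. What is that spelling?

Ab

Plain A sits 1 semitone above G#, so on the letter A the same pitch needs a flat: Ab.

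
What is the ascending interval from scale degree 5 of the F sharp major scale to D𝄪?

Scale degree 5 of F# major is C#.
C# up to D##: letters C→D make it a second; 3 semitones makes it augmented.

augmented second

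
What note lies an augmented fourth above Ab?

D

A fourth above A lands on the letter D.
An augmented fourth spans 6 semitones, so Ab moves to pitch class 2. On the letter D that is D.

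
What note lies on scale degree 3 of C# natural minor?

The C# natural minor scale runs C# D# E F# G# A B.
Degree 3 is E.

E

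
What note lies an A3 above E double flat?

G

A third above E lands on the letter G.
An augmented third spans 5 semitones, so Ebb moves to pitch class 7. On the letter G that is G.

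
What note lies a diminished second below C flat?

B

A second below C lands on the letter B.
A diminished second spans 0 semitones, so Cb moves to pitch class 11. On the letter B that is B.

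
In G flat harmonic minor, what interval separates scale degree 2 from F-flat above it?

minor sixth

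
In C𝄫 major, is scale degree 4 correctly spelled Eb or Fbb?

Each scale degree takes a distinct letter name. Degree 4 of a scale on C must use the letter F.
Fbb and Eb are enharmonically the same pitch, but only Fbb uses the letter F, so it is the correct spelling here.

Fbb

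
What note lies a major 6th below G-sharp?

A sixth below G lands on the letter B.
A major sixth spans 9 semitones, so G# moves to pitch class 11. On the letter B that is B.

B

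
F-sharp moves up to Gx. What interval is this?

augmented second

Counting letters F–G gives a second.
F#→G## = 3 semitones, 1 wider than the major second (2), so augmented.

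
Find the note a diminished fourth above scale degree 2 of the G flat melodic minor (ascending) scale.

Dbb

Scale degree 2 of Gb melodic minor (ascending) is Ab.
A diminished fourth (4 semitones) above Ab lands on the letter D, giving Dbb.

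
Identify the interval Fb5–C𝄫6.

diminished fifth

The letter names run F→C, a span of 4 letter steps, so the interval is some kind of fifth.
Fb to Cbb is 6 semitones. A perfect fifth is 7, so 6 makes it diminished.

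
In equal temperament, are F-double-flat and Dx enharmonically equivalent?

Two spellings are enharmonically equivalent only if they share a pitch class.
Here Fbb → 3, D## → 4; 3 ≠ 4, so they are not.

No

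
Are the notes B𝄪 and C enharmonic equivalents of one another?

Two spellings are enharmonically equivalent only if they share a pitch class.
Here B## → 1, C → 0; 0 ≠ 1, so they are not.

No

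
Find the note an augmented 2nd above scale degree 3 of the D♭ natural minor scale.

G

Scale degree 3 of Db natural minor is Fb.
An augmented second (3 semitones) above Fb lands on the letter G, giving G.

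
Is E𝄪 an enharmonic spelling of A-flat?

E## is pitch class 6; Ab is pitch class 8.
The pitch classes differ (6 vs. 8), so they are not enharmonic equivalents.

No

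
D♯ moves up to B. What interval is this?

minor sixth

The letter names run D→B, a span of 5 letter steps, so the interval is some kind of sixth.
D# to B is 8 semitones. A major sixth is 9, so 8 makes it minor.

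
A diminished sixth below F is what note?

F down a major sixth is Ab, so the target letter is A.
From F, a diminished sixth is 7 semitones down: A#.

A#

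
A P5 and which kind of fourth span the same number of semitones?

doubly augmented

A perfect fifth spans 7 semitones.
A fourth spanning 7 semitones is doubly augmented (the perfect fourth is 5).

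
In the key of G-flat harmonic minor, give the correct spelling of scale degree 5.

Db

The Gb harmonic minor scale runs Gb Ab Bbb Cb Db Ebb F.
Degree 5 is Db.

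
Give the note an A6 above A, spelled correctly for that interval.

A sixth above A lands on the letter F.
An augmented sixth spans 10 semitones, so A moves to pitch class 7. On the letter F that is F##.

F##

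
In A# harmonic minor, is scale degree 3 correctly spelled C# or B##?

C#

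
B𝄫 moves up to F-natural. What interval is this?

The letter names run B→F, a span of 4 letter steps, so the interval is some kind of fifth.
Bbb to F is 8 semitones. A perfect fifth is 7, so 8 makes it augmented.

augmented fifth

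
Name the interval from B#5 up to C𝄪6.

major second

The letter names run B→C, a span of 1 letter step, so the interval is some kind of second.
B# to C## is 2 semitones. A major second is 2, so 2 makes it major.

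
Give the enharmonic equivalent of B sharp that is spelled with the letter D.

B# is pitch class 0. The letter D alone is pitch class 2.
To reach pitch class 0 from D requires an offset of -2 semitones, i.e. double flat: Dbb.

Dbb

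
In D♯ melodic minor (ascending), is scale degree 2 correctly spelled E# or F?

E#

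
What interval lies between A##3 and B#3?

minor second

Counting letters A–B gives a second.
A##→B# = 1 semitone, 1 narrower than the major second (2), so minor.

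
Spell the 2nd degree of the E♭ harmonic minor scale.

F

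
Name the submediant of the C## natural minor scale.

The C## natural minor scale runs C## D## E# F## G## A# B#.
Degree 6 is A#.

A#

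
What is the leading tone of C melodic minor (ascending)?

Degree 7 takes the letter 6 steps above C, which is B.
In melodic minor (ascending), degree 7 sits 11 semitones above the tonic. C + 11 semitones is pitch class 11, spelled on B as B.

B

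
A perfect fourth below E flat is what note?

E down a perfect fourth is B, so the target letter is B.
From Eb, a perfect fourth is 5 semitones down: Bb.

Bb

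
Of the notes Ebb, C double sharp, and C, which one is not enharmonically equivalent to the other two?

C

In 12-tone equal temperament, enharmonic equivalents share a pitch class. Ebb is pitch class 2; C## is pitch class 2; C is pitch class 0.
Ebb and C## share pitch class 2, while C is pitch class 0.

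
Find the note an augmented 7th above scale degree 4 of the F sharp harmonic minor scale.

A##

Scale degree 4 of F# harmonic minor is B.
An augmented seventh (12 semitones) above B lands on the letter A, giving A##.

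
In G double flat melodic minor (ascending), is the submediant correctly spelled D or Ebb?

Ebb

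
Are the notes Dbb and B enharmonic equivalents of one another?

Dbb is pitch class 0; B is pitch class 11.
The pitch classes differ (0 vs. 11), so they are not enharmonic equivalents.

No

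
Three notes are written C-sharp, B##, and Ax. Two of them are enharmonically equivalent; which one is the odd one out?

A##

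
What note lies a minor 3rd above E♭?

A third above E lands on the letter G.
A minor third spans 3 semitones, so Eb moves to pitch class 6. On the letter G that is Gb.

Gb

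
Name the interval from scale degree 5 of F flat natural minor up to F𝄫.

diminished fourth

Scale degree 5 of Fb natural minor is Cb.
Cb up to Fbb: letters C→F make it a fourth; 4 semitones makes it diminished.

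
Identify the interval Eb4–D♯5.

Counting letters E–F–G–A–B–C–D gives a seventh.
Eb→D# = 12 semitones, 1 wider than the major seventh (11), so augmented.

augmented seventh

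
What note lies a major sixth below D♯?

F#

A sixth below D lands on the letter F.
A major sixth spans 9 semitones, so D# moves to pitch class 6. On the letter F that is F#.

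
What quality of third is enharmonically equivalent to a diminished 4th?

A diminished fourth spans 4 semitones.
A third spanning 4 semitones is major (the major third is 4).

major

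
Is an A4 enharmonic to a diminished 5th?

Yes

An augmented fourth spans 6 semitones; a diminished fifth spans 6.
They are enharmonically equivalent.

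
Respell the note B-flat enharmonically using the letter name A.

A#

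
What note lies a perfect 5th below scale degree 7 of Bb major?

D

Scale degree 7 of Bb major is A.
A perfect fifth (7 semitones) below A lands on the letter D, giving D.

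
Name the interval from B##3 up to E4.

Counting letters B–C–D–E gives a fourth.
B##→E = 3 semitones, 2 narrower than the perfect fourth (5), so doubly diminished.

doubly diminished fourth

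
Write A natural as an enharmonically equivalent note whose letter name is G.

A is pitch class 9. The letter G alone is pitch class 7.
To reach pitch class 9 from G requires an offset of +2 semitones, i.e. double sharp: G##.

G##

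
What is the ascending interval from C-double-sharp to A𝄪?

The letter names run C→A, a span of 5 letter steps, so the interval is some kind of sixth.
C## to A## is 9 semitones. A major sixth is 9, so 9 makes it major.

major sixth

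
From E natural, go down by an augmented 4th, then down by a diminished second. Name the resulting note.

A#

An augmented fourth down from E is Bb (letter B, 6 semitones down).
A diminished second down from Bb is A# (letter A, 0 semitones down).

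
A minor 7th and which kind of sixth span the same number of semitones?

augmented

A minor seventh spans 10 semitones.
A sixth spanning 10 semitones is augmented (the major sixth is 9).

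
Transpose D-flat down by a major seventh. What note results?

A seventh below D lands on the letter E.
A major seventh spans 11 semitones, so Db moves to pitch class 2. On the letter E that is Ebb.

Ebb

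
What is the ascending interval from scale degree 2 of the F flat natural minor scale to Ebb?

minor sixth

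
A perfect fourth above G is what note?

C

A fourth above G lands on the letter C.
A perfect fourth spans 5 semitones, so G moves to pitch class 0. On the letter C that is C.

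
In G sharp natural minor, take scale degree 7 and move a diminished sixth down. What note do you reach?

Scale degree 7 of G# natural minor is F#.
A diminished sixth (7 semitones) below F# lands on the letter A, giving A##.

A##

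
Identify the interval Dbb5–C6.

augmented seventh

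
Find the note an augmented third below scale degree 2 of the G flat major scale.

Scale degree 2 of Gb major is Ab.
An augmented third (5 semitones) below Ab lands on the letter F, giving Fbb.

Fbb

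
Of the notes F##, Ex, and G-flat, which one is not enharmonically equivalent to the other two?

F##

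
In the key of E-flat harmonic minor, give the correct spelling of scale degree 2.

Degree 2 takes the letter 1 step above E, which is F.
In harmonic minor, degree 2 sits 2 semitones above the tonic. Eb + 2 semitones is pitch class 5, spelled on F as F.

F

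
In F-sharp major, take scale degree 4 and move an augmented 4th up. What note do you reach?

E#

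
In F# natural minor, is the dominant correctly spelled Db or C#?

Each scale degree takes a distinct letter name. Degree 5 of a scale on F must use the letter C.
C# and Db are enharmonically the same pitch, but only C# uses the letter C, so it is the correct spelling here.

C#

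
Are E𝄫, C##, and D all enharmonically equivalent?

Ebb = pitch class 2 and C## = pitch class 2 and D = pitch class 2 — the same pitch class, so they are enharmonic equivalents.

Yes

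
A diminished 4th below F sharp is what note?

C##

A fourth below F lands on the letter C.
A diminished fourth spans 4 semitones, so F# moves to pitch class 2. On the letter C that is C##.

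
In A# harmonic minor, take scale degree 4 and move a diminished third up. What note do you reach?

Scale degree 4 of A# harmonic minor is D#.
A diminished third (2 semitones) above D# lands on the letter F, giving F.

F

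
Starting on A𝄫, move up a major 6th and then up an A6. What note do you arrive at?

A major sixth up from Abb is Fb (letter F, 9 semitones up).
An augmented sixth up from Fb is D (letter D, 10 semitones up).

D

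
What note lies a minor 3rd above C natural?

C up a major third is E, so the target letter is E.
From C, a minor third is 3 semitones up: Eb.

Eb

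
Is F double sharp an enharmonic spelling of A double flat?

Yes

F## is pitch class 7; Abb is pitch class 7.
All spellings map to pitch class 7, so they are enharmonically equivalent.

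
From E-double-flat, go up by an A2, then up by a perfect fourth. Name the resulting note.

Bb

An augmented second up from Ebb is F (letter F, 3 semitones up).
A perfect fourth up from F is Bb (letter B, 5 semitones up).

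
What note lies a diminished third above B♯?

D

A third above B lands on the letter D.
A diminished third spans 2 semitones, so B# moves to pitch class 2. On the letter D that is D.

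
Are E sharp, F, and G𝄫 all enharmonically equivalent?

Yes

E# = pitch class 5 and F = pitch class 5 and Gbb = pitch class 5 — the same pitch class, so they are enharmonic equivalents.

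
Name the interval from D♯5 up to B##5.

The letter names run D→B, a span of 5 letter steps, so the interval is some kind of sixth.
D# to B## is 10 semitones. A major sixth is 9, so 10 makes it augmented.

augmented sixth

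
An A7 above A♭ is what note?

A seventh above A lands on the letter G.
An augmented seventh spans 12 semitones, so Ab moves to pitch class 8. On the letter G that is G#.

G#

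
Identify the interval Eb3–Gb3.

The letter names run E→G, a span of 2 letter steps, so the interval is some kind of third.
Eb to Gb is 3 semitones. A major third is 4, so 3 makes it minor.

minor third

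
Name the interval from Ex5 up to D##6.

Counting letters E–F–G–A–B–C–D gives a seventh.
E##→D## = 10 semitones, 1 narrower than the major seventh (11), so minor.

minor seventh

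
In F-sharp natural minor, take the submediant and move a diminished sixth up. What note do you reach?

The submediant of F# natural minor is D.
A diminished sixth (7 semitones) above D lands on the letter B, giving Bbb.

Bbb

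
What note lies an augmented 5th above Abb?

A up a perfect fifth is E, so the target letter is E.
From Abb, an augmented fifth is 8 semitones up: Eb.

Eb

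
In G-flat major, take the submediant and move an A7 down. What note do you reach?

The submediant of Gb major is Eb.
An augmented seventh (12 semitones) below Eb lands on the letter F, giving Fbb.

Fbb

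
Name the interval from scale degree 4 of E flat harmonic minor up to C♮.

major third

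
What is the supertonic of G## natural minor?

Degree 2 takes the letter 1 step above G, which is A.
In natural minor, degree 2 sits 2 semitones above the tonic. G## + 2 semitones is pitch class 11, spelled on A as A##.

A##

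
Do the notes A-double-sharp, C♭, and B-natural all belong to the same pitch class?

Yes

A## is pitch class 11; Cb is pitch class 11; B is pitch class 11.
All spellings map to pitch class 11, so they are enharmonically equivalent.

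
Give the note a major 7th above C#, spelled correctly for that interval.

A seventh above C lands on the letter B.
A major seventh spans 11 semitones, so C# moves to pitch class 0. On the letter B that is B#.

B#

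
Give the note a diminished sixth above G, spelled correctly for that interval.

Ebb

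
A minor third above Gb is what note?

Bbb

G up a major third is B, so the target letter is B.
From Gb, a minor third is 3 semitones up: Bbb.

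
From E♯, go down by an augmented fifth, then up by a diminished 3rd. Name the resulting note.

Cb

An augmented fifth down from E# is A (letter A, 8 semitones down).
A diminished third up from A is Cb (letter C, 2 semitones up).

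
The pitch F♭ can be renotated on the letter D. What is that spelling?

Fb is pitch class 4. The letter D alone is pitch class 2.
To reach pitch class 4 from D requires an offset of +2 semitones, i.e. double sharp: D##.

D##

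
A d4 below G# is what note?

G down a perfect fourth is D, so the target letter is D.
From G#, a diminished fourth is 4 semitones down: D##.

D##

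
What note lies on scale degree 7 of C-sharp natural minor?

B

Degree 7 takes the letter 6 steps above C, which is B.
In natural minor, degree 7 sits 10 semitones above the tonic. C# + 10 semitones is pitch class 11, spelled on B as B.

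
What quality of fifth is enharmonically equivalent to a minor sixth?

A minor sixth spans 8 semitones.
A fifth spanning 8 semitones is augmented (the perfect fifth is 7).

augmented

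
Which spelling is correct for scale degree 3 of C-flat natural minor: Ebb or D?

Ebb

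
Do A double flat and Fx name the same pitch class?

Abb = pitch class 7 and F## = pitch class 7 — the same pitch class, so they are enharmonic equivalents.

Yes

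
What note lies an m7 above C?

Bb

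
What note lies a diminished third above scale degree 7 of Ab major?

Scale degree 7 of Ab major is G.
A diminished third (2 semitones) above G lands on the letter B, giving Bbb.

Bbb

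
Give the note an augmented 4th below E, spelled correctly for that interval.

E down a perfect fourth is B, so the target letter is B.
From E, an augmented fourth is 6 semitones down: Bb.

Bb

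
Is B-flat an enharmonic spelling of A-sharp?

Yes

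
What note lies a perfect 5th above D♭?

Ab

D up a perfect fifth is A, so the target letter is A.
From Db, a perfect fifth is 7 semitones up: Ab.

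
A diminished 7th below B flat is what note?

C#

B down a major seventh is C, so the target letter is C.
From Bb, a diminished seventh is 9 semitones down: C#.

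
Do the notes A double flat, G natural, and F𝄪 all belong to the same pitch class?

Yes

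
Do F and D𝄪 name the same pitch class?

F is pitch class 5; D## is pitch class 4.
The pitch classes differ (5 vs. 4), so they are not enharmonic equivalents.

No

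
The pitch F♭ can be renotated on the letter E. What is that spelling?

Plain E sits at the same pitch as Fb, so on the letter E the same pitch needs a natural: E.

E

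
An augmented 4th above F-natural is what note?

B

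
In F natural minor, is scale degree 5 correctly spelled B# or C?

C

Each scale degree takes a distinct letter name. Degree 5 of a scale on F must use the letter C.
C and B# are enharmonically the same pitch, but only C uses the letter C, so it is the correct spelling here.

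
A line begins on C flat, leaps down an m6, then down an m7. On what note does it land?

F

A minor sixth down from Cb is Eb (letter E, 8 semitones down).
A minor seventh down from Eb is F (letter F, 10 semitones down).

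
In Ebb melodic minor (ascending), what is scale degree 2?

Degree 2 takes the letter 1 step above E, which is F.
In melodic minor (ascending), degree 2 sits 2 semitones above the tonic. Ebb + 2 semitones is pitch class 4, spelled on F as Fb.

Fb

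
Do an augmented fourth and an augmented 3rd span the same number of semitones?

No

An augmented fourth spans 6 semitones; an augmented third spans 5.
The spans differ, so they are not enharmonic equivalents.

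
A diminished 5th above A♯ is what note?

A fifth above A lands on the letter E.
A diminished fifth spans 6 semitones, so A# moves to pitch class 4. On the letter E that is E.

E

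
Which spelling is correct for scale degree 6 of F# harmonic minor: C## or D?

Each scale degree takes a distinct letter name. Degree 6 of a scale on F must use the letter D.
D and C## are enharmonically the same pitch, but only D uses the letter D, so it is the correct spelling here.

D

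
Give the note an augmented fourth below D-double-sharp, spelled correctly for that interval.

A#

D down a perfect fourth is A, so the target letter is A.
From D##, an augmented fourth is 6 semitones down: A#.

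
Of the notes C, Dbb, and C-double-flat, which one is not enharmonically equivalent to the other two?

In 12-tone equal temperament, enharmonic equivalents share a pitch class. C is pitch class 0; Dbb is pitch class 0; Cbb is pitch class 10.
C and Dbb share pitch class 0, while Cbb is pitch class 10.

Cbb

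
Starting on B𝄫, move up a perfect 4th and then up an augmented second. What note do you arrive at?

A perfect fourth up from Bbb is Ebb (letter E, 5 semitones up).
An augmented second up from Ebb is F (letter F, 3 semitones up).

F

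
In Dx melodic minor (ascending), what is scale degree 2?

Degree 2 takes the letter 1 step above D, which is E.
In melodic minor (ascending), degree 2 sits 2 semitones above the tonic. D## + 2 semitones is pitch class 6, spelled on E as E##.

E##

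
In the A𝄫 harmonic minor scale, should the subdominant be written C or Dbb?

Dbb

Each scale degree takes a distinct letter name. Degree 4 of a scale on A must use the letter D.
Dbb and C are enharmonically the same pitch, but only Dbb uses the letter D, so it is the correct spelling here.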